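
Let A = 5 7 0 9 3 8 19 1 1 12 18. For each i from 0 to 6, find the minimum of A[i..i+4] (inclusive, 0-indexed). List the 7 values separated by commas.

[5, 7, 0, 9, 3] → min 0
[7, 0, 9, 3, 8] → min 0
[0, 9, 3, 8, 19] → min 0
[9, 3, 8, 19, 1] → min 1
[3, 8, 19, 1, 1] → min 1
[8, 19, 1, 1, 12] → min 1
[19, 1, 1, 12, 18] → min 1

0, 0, 0, 1, 1, 1, 1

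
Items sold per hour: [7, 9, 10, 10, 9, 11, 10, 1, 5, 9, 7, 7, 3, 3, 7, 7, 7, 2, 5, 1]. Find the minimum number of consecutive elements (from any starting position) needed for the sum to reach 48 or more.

add 7: running sum 7 < 48
add 9: running sum 16 < 48
add 10: running sum 26 < 48
add 10: running sum 36 < 48
add 9: running sum 45 < 48
add 11: shortest ending here [9, 10, 10, 9, 11] sum 49, len 5
add 10: shortest ending here [10, 10, 9, 11, 10] sum 50, len 5
add 1: shortest ending here [10, 10, 9, 11, 10, 1] sum 51, len 6
add 5: shortest ending here [10, 10, 9, 11, 10, 1, 5] sum 56, len 7
add 9: shortest ending here [10, 9, 11, 10, 1, 5, 9] sum 55, len 7
add 7: shortest ending here [9, 11, 10, 1, 5, 9, 7] sum 52, len 7
add 7: shortest ending here [11, 10, 1, 5, 9, 7, 7] sum 50, len 7
add 3: shortest ending here [11, 10, 1, 5, 9, 7, 7, 3] sum 53, len 8
add 3: shortest ending here [11, 10, 1, 5, 9, 7, 7, 3, 3] sum 56, len 9
add 7: shortest ending here [10, 1, 5, 9, 7, 7, 3, 3, 7] sum 52, len 9
add 7: shortest ending here [5, 9, 7, 7, 3, 3, 7, 7] sum 48, len 8
add 7: shortest ending here [9, 7, 7, 3, 3, 7, 7, 7] sum 50, len 8
add 2: shortest ending here [9, 7, 7, 3, 3, 7, 7, 7, 2] sum 52, len 9
add 5: shortest ending here [7, 7, 3, 3, 7, 7, 7, 2, 5] sum 48, len 9
add 1: shortest ending here [7, 7, 3, 3, 7, 7, 7, 2, 5, 1] sum 49, len 10
Shortest qualifying length: 5.

5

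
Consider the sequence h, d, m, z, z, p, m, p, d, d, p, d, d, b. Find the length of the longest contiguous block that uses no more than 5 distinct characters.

Extend right; when distinct count exceeds 5, shrink from the left:
add h: window [h] (1 distinct), len 1
add d: window [h, d] (2 distinct), len 2
add m: window [h, d, m] (3 distinct), len 3
add z: window [h, d, m, z] (4 distinct), len 4
add z: window [h, d, m, z, z] (4 distinct), len 5
add p: window [h, d, m, z, z, p] (5 distinct), len 6
add m: window [h, d, m, z, z, p, m] (5 distinct), len 7
add p: window [h, d, m, z, z, p, m, p] (5 distinct), len 8
add d: window [h, d, m, z, z, p, m, p, d] (5 distinct), len 9
add d: window [h, d, m, z, z, p, m, p, d, d] (5 distinct), len 10
add p: window [h, d, m, z, z, p, m, p, d, d, p] (5 distinct), len 11
add d: window [h, d, m, z, z, p, m, p, d, d, p, d] (5 distinct), len 12
add d: window [h, d, m, z, z, p, m, p, d, d, p, d, d] (5 distinct), len 13
add b: window [d, m, z, z, p, m, p, d, d, p, d, d, b] (5 distinct), len 13
Longest length with ≤5 distinct: 13.

13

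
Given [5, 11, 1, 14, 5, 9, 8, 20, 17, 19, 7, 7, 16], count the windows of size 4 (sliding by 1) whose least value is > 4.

7

[5, 11, 1, 14] → min 1
[11, 1, 14, 5] → min 1
[1, 14, 5, 9] → min 1
[14, 5, 9, 8] → min 5  > 4 ✓
[5, 9, 8, 20] → min 5  > 4 ✓
[9, 8, 20, 17] → min 8  > 4 ✓
[8, 20, 17, 19] → min 8  > 4 ✓
[20, 17, 19, 7] → min 7  > 4 ✓
[17, 19, 7, 7] → min 7  > 4 ✓
[19, 7, 7, 16] → min 7  > 4 ✓
7 windows satisfy the condition.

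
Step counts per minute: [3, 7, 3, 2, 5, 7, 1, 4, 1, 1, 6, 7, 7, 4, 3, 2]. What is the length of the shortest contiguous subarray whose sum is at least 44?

Extend right; whenever the sum reaches 44, record the length and shrink from the left:
add 3: running sum 3 < 44
add 7: running sum 10 < 44
add 3: running sum 13 < 44
add 2: running sum 15 < 44
add 5: running sum 20 < 44
add 7: running sum 27 < 44
add 1: running sum 28 < 44
add 4: running sum 32 < 44
add 1: running sum 33 < 44
add 1: running sum 34 < 44
add 6: running sum 40 < 44
add 7: shortest ending here [7, 3, 2, 5, 7, 1, 4, 1, 1, 6, 7] sum 44, len 11
add 7: shortest ending here [3, 2, 5, 7, 1, 4, 1, 1, 6, 7, 7] sum 44, len 11
add 4: shortest ending here [2, 5, 7, 1, 4, 1, 1, 6, 7, 7, 4] sum 45, len 11
add 3: shortest ending here [5, 7, 1, 4, 1, 1, 6, 7, 7, 4, 3] sum 46, len 11
add 2: shortest ending here [5, 7, 1, 4, 1, 1, 6, 7, 7, 4, 3, 2] sum 48, len 12
Shortest qualifying length: 11.

11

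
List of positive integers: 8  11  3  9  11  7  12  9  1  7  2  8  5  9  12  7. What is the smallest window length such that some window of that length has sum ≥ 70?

Extend right; whenever the sum reaches 70, record the length and shrink from the left:
add 8: running sum 8 < 70
add 11: running sum 19 < 70
add 3: running sum 22 < 70
add 9: running sum 31 < 70
add 11: running sum 42 < 70
add 7: running sum 49 < 70
add 12: running sum 61 < 70
add 9: shortest ending here [8, 11, 3, 9, 11, 7, 12, 9] sum 70, len 8
add 1: shortest ending here [8, 11, 3, 9, 11, 7, 12, 9, 1] sum 71, len 9
add 7: shortest ending here [11, 3, 9, 11, 7, 12, 9, 1, 7] sum 70, len 9
add 2: shortest ending here [11, 3, 9, 11, 7, 12, 9, 1, 7, 2] sum 72, len 10
add 8: shortest ending here [11, 3, 9, 11, 7, 12, 9, 1, 7, 2, 8] sum 80, len 11
add 5: shortest ending here [9, 11, 7, 12, 9, 1, 7, 2, 8, 5] sum 71, len 10
add 9: shortest ending here [11, 7, 12, 9, 1, 7, 2, 8, 5, 9] sum 71, len 10
add 12: shortest ending here [7, 12, 9, 1, 7, 2, 8, 5, 9, 12] sum 72, len 10
add 7: shortest ending here [12, 9, 1, 7, 2, 8, 5, 9, 12, 7] sum 72, len 10
Shortest qualifying length: 8.

8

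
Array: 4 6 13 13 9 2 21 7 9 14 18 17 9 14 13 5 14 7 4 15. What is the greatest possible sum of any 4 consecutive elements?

58

Each size-4 window and its sum:
[4, 6, 13, 13] → sum 36
[6, 13, 13, 9] → sum 41
[13, 13, 9, 2] → sum 37
[13, 9, 2, 21] → sum 45
[9, 2, 21, 7] → sum 39
[2, 21, 7, 9] → sum 39
[21, 7, 9, 14] → sum 51
[7, 9, 14, 18] → sum 48
[9, 14, 18, 17] → sum 58
[14, 18, 17, 9] → sum 58
[18, 17, 9, 14] → sum 58
[17, 9, 14, 13] → sum 53
[9, 14, 13, 5] → sum 41
[14, 13, 5, 14] → sum 46
[13, 5, 14, 7] → sum 39
[5, 14, 7, 4] → sum 30
[14, 7, 4, 15] → sum 40
Greatest of these is 58.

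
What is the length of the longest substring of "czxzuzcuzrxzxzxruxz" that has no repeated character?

5

add c: [c] len 1
add z: [c, z] len 2
add x: [c, z, x] len 3
add z (repeat z, move left end past it): [x, z] len 2
add u: [x, z, u] len 3
add z (repeat z, move left end past it): [u, z] len 2
add c: [u, z, c] len 3
add u (repeat u, move left end past it): [z, c, u] len 3
add z (repeat z, move left end past it): [c, u, z] len 3
add r: [c, u, z, r] len 4
add x: [c, u, z, r, x] len 5
add z (repeat z, move left end past it): [r, x, z] len 3
add x (repeat x, move left end past it): [z, x] len 2
add z (repeat z, move left end past it): [x, z] len 2
add x (repeat x, move left end past it): [z, x] len 2
add r: [z, x, r] len 3
add u: [z, x, r, u] len 4
add x (repeat x, move left end past it): [r, u, x] len 3
add z: [r, u, x, z] len 4
Longest all-distinct length: 5.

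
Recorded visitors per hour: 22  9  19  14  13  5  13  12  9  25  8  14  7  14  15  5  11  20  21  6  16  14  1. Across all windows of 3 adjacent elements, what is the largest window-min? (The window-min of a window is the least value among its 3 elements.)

(22, 9, 19) → min 9
(9, 19, 14) → min 9
(19, 14, 13) → min 13
(14, 13, 5) → min 5
(13, 5, 13) → min 5
(5, 13, 12) → min 5
(13, 12, 9) → min 9
(12, 9, 25) → min 9
(9, 25, 8) → min 8
(25, 8, 14) → min 8
(8, 14, 7) → min 7
(14, 7, 14) → min 7
(7, 14, 15) → min 7
(14, 15, 5) → min 5
(15, 5, 11) → min 5
(5, 11, 20) → min 5
(11, 20, 21) → min 11
(20, 21, 6) → min 6
(21, 6, 16) → min 6
(6, 16, 14) → min 6
(16, 14, 1) → min 1
Largest of these is 13.

13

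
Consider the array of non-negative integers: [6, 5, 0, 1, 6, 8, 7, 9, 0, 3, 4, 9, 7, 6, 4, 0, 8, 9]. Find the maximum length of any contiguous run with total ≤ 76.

→ 6: sum 6, len 1
→ 5: sum 11, len 2
→ 0: sum 11, len 3
→ 1: sum 12, len 4
→ 6: sum 18, len 5
→ 8: sum 26, len 6
→ 7: sum 33, len 7
→ 9: sum 42, len 8
→ 0: sum 42, len 9
→ 3: sum 45, len 10
→ 4: sum 49, len 11
→ 9: sum 58, len 12
→ 7: sum 65, len 13
→ 6: sum 71, len 14
→ 4: sum 75, len 15
→ 0: sum 75, len 16
→ 8 (dropped 6, 5): sum 72, len 15
→ 9 (dropped 0, 1, 6): sum 74, len 13
Longest length seen: 16.

16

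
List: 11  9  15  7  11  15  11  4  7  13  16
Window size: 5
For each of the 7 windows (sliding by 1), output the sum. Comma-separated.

(11, 9, 15, 7, 11) → sum 53
(9, 15, 7, 11, 15) → sum 57
(15, 7, 11, 15, 11) → sum 59
(7, 11, 15, 11, 4) → sum 48
(11, 15, 11, 4, 7) → sum 48
(15, 11, 4, 7, 13) → sum 50
(11, 4, 7, 13, 16) → sum 51

53, 57, 59, 48, 48, 50, 51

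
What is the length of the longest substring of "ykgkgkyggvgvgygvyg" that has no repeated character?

[y] len 1
[y, k] len 2
[y, k, g] len 3
[g, k] len 2
[k, g] len 2
[g, k] len 2
[g, k, y] len 3
[k, y, g] len 3
[g] len 1
[g, v] len 2
[v, g] len 2
[g, v] len 2
[v, g] len 2
[v, g, y] len 3
[y, g] len 2
[y, g, v] len 3
[g, v, y] len 3
[v, y, g] len 3
Longest all-distinct length: 3.

3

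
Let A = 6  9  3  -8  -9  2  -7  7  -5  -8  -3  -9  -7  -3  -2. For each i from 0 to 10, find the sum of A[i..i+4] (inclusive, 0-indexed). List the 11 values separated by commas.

1, -3, -19, -15, -12, -11, -16, -18, -32, -30, -24

[6, 9, 3, -8, -9] → sum 1
[9, 3, -8, -9, 2] → sum -3
[3, -8, -9, 2, -7] → sum -19
[-8, -9, 2, -7, 7] → sum -15
[-9, 2, -7, 7, -5] → sum -12
[2, -7, 7, -5, -8] → sum -11
[-7, 7, -5, -8, -3] → sum -16
[7, -5, -8, -3, -9] → sum -18
[-5, -8, -3, -9, -7] → sum -32
[-8, -3, -9, -7, -3] → sum -30
[-3, -9, -7, -3, -2] → sum -24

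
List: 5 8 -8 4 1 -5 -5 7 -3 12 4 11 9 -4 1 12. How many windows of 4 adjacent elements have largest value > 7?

9

[5, 8, -8, 4] → max 8  > 7 ✓
[8, -8, 4, 1] → max 8  > 7 ✓
[-8, 4, 1, -5] → max 4
[4, 1, -5, -5] → max 4
[1, -5, -5, 7] → max 7
[-5, -5, 7, -3] → max 7
[-5, 7, -3, 12] → max 12  > 7 ✓
[7, -3, 12, 4] → max 12  > 7 ✓
[-3, 12, 4, 11] → max 12  > 7 ✓
[12, 4, 11, 9] → max 12  > 7 ✓
[4, 11, 9, -4] → max 11  > 7 ✓
[11, 9, -4, 1] → max 11  > 7 ✓
[9, -4, 1, 12] → max 12  > 7 ✓
9 windows satisfy the condition.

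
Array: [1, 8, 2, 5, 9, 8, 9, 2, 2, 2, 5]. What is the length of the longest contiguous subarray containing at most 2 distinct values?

4

add 1: window [1] (1 distinct), len 1
add 8: window [1, 8] (2 distinct), len 2
add 2: window [8, 2] (2 distinct), len 2
add 5: window [2, 5] (2 distinct), len 2
add 9: window [5, 9] (2 distinct), len 2
add 8: window [9, 8] (2 distinct), len 2
add 9: window [9, 8, 9] (2 distinct), len 3
add 2: window [9, 2] (2 distinct), len 2
add 2: window [9, 2, 2] (2 distinct), len 3
add 2: window [9, 2, 2, 2] (2 distinct), len 4
add 5: window [2, 2, 2, 5] (2 distinct), len 4
Longest length with ≤2 distinct: 4.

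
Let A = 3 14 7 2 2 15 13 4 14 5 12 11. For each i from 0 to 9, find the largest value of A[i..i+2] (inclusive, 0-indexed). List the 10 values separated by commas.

[3, 14, 7] → max 14
[14, 7, 2] → max 14
[7, 2, 2] → max 7
[2, 2, 15] → max 15
[2, 15, 13] → max 15
[15, 13, 4] → max 15
[13, 4, 14] → max 14
[4, 14, 5] → max 14
[14, 5, 12] → max 14
[5, 12, 11] → max 12

14, 14, 7, 15, 15, 15, 14, 14, 14, 12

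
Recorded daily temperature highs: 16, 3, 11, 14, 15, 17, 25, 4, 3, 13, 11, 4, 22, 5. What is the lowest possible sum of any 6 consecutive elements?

57

Each size-6 window and its sum:
[16, 3, 11, 14, 15, 17] → sum 76
[3, 11, 14, 15, 17, 25] → sum 85
[11, 14, 15, 17, 25, 4] → sum 86
[14, 15, 17, 25, 4, 3] → sum 78
[15, 17, 25, 4, 3, 13] → sum 77
[17, 25, 4, 3, 13, 11] → sum 73
[25, 4, 3, 13, 11, 4] → sum 60
[4, 3, 13, 11, 4, 22] → sum 57
[3, 13, 11, 4, 22, 5] → sum 58
Lowest of these is 57.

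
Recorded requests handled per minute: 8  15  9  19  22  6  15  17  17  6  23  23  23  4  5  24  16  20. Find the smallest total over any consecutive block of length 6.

Each size-6 window and its sum:
(8, 15, 9, 19, 22, 6) → sum 79
(15, 9, 19, 22, 6, 15) → sum 86
(9, 19, 22, 6, 15, 17) → sum 88
(19, 22, 6, 15, 17, 17) → sum 96
(22, 6, 15, 17, 17, 6) → sum 83
(6, 15, 17, 17, 6, 23) → sum 84
(15, 17, 17, 6, 23, 23) → sum 101
(17, 17, 6, 23, 23, 23) → sum 109
(17, 6, 23, 23, 23, 4) → sum 96
(6, 23, 23, 23, 4, 5) → sum 84
(23, 23, 23, 4, 5, 24) → sum 102
(23, 23, 4, 5, 24, 16) → sum 95
(23, 4, 5, 24, 16, 20) → sum 92
Smallest of these is 79.

79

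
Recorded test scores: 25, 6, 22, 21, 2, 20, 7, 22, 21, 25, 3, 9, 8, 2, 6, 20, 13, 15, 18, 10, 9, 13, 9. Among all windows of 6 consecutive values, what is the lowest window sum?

[25, 6, 22, 21, 2, 20] → sum 96
[6, 22, 21, 2, 20, 7] → sum 78
[22, 21, 2, 20, 7, 22] → sum 94
[21, 2, 20, 7, 22, 21] → sum 93
[2, 20, 7, 22, 21, 25] → sum 97
[20, 7, 22, 21, 25, 3] → sum 98
[7, 22, 21, 25, 3, 9] → sum 87
[22, 21, 25, 3, 9, 8] → sum 88
[21, 25, 3, 9, 8, 2] → sum 68
[25, 3, 9, 8, 2, 6] → sum 53
[3, 9, 8, 2, 6, 20] → sum 48
[9, 8, 2, 6, 20, 13] → sum 58
[8, 2, 6, 20, 13, 15] → sum 64
[2, 6, 20, 13, 15, 18] → sum 74
[6, 20, 13, 15, 18, 10] → sum 82
[20, 13, 15, 18, 10, 9] → sum 85
[13, 15, 18, 10, 9, 13] → sum 78
[15, 18, 10, 9, 13, 9] → sum 74
Lowest of these is 48.

48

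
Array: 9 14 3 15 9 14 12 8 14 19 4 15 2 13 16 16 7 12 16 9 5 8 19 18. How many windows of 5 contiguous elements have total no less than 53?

16

9 14 3 15 9 → sum 50
14 3 15 9 14 → sum 55  ≥ 53 ✓
3 15 9 14 12 → sum 53  ≥ 53 ✓
15 9 14 12 8 → sum 58  ≥ 53 ✓
9 14 12 8 14 → sum 57  ≥ 53 ✓
14 12 8 14 19 → sum 67  ≥ 53 ✓
12 8 14 19 4 → sum 57  ≥ 53 ✓
8 14 19 4 15 → sum 60  ≥ 53 ✓
14 19 4 15 2 → sum 54  ≥ 53 ✓
19 4 15 2 13 → sum 53  ≥ 53 ✓
4 15 2 13 16 → sum 50
15 2 13 16 16 → sum 62  ≥ 53 ✓
2 13 16 16 7 → sum 54  ≥ 53 ✓
13 16 16 7 12 → sum 64  ≥ 53 ✓
16 16 7 12 16 → sum 67  ≥ 53 ✓
16 7 12 16 9 → sum 60  ≥ 53 ✓
7 12 16 9 5 → sum 49
12 16 9 5 8 → sum 50
16 9 5 8 19 → sum 57  ≥ 53 ✓
9 5 8 19 18 → sum 59  ≥ 53 ✓
16 windows satisfy the condition.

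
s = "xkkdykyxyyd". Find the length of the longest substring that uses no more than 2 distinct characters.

Extend right; when distinct count exceeds 2, shrink from the left:
add x: window [x] (1 distinct), len 1
add k: window [x, k] (2 distinct), len 2
add k: window [x, k, k] (2 distinct), len 3
add d: window [k, k, d] (2 distinct), len 3
add y: window [d, y] (2 distinct), len 2
add k: window [y, k] (2 distinct), len 2
add y: window [y, k, y] (2 distinct), len 3
add x: window [y, x] (2 distinct), len 2
add y: window [y, x, y] (2 distinct), len 3
add y: window [y, x, y, y] (2 distinct), len 4
add d: window [y, y, d] (2 distinct), len 3
Longest length with ≤2 distinct: 4.

4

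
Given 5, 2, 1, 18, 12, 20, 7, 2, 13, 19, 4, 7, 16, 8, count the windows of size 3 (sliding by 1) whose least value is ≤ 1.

[5, 2, 1] → min 1  ≤ 1 ✓
[2, 1, 18] → min 1  ≤ 1 ✓
[1, 18, 12] → min 1  ≤ 1 ✓
[18, 12, 20] → min 12
[12, 20, 7] → min 7
[20, 7, 2] → min 2
[7, 2, 13] → min 2
[2, 13, 19] → min 2
[13, 19, 4] → min 4
[19, 4, 7] → min 4
[4, 7, 16] → min 4
[7, 16, 8] → min 7
3 windows satisfy the condition.

3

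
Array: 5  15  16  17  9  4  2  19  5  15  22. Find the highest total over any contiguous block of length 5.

Window sums for each of the 7 positions:
(5, 15, 16, 17, 9) → sum 62
(15, 16, 17, 9, 4) → sum 61
(16, 17, 9, 4, 2) → sum 48
(17, 9, 4, 2, 19) → sum 51
(9, 4, 2, 19, 5) → sum 39
(4, 2, 19, 5, 15) → sum 45
(2, 19, 5, 15, 22) → sum 63
Highest of these is 63.

63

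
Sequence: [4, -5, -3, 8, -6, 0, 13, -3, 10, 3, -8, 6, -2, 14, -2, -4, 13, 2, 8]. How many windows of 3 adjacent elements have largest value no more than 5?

(4, -5, -3) → max 4  ≤ 5 ✓
(-5, -3, 8) → max 8
(-3, 8, -6) → max 8
(8, -6, 0) → max 8
(-6, 0, 13) → max 13
(0, 13, -3) → max 13
(13, -3, 10) → max 13
(-3, 10, 3) → max 10
(10, 3, -8) → max 10
(3, -8, 6) → max 6
(-8, 6, -2) → max 6
(6, -2, 14) → max 14
(-2, 14, -2) → max 14
(14, -2, -4) → max 14
(-2, -4, 13) → max 13
(-4, 13, 2) → max 13
(13, 2, 8) → max 13
1 window satisfy the condition.

1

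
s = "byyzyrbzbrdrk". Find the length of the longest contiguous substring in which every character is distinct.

4

add b: [b] len 1
add y: [b, y] len 2
add y (repeat y, move left end past it): [y] len 1
add z: [y, z] len 2
add y (repeat y, move left end past it): [z, y] len 2
add r: [z, y, r] len 3
add b: [z, y, r, b] len 4
add z (repeat z, move left end past it): [y, r, b, z] len 4
add b (repeat b, move left end past it): [z, b] len 2
add r: [z, b, r] len 3
add d: [z, b, r, d] len 4
add r (repeat r, move left end past it): [d, r] len 2
add k: [d, r, k] len 3
Longest all-distinct length: 4.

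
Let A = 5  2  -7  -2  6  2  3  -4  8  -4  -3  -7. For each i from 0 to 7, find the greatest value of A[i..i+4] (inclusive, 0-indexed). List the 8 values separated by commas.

6, 6, 6, 6, 8, 8, 8, 8

Sliding a size-5 window across the 12 values:
[5, 2, -7, -2, 6] → max 6
[2, -7, -2, 6, 2] → max 6
[-7, -2, 6, 2, 3] → max 6
[-2, 6, 2, 3, -4] → max 6
[6, 2, 3, -4, 8] → max 8
[2, 3, -4, 8, -4] → max 8
[3, -4, 8, -4, -3] → max 8
[-4, 8, -4, -3, -7] → max 8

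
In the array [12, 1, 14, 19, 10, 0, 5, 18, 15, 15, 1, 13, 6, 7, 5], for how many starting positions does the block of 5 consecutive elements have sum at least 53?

(12, 1, 14, 19, 10) → sum 56  ≥ 53 ✓
(1, 14, 19, 10, 0) → sum 44
(14, 19, 10, 0, 5) → sum 48
(19, 10, 0, 5, 18) → sum 52
(10, 0, 5, 18, 15) → sum 48
(0, 5, 18, 15, 15) → sum 53  ≥ 53 ✓
(5, 18, 15, 15, 1) → sum 54  ≥ 53 ✓
(18, 15, 15, 1, 13) → sum 62  ≥ 53 ✓
(15, 15, 1, 13, 6) → sum 50
(15, 1, 13, 6, 7) → sum 42
(1, 13, 6, 7, 5) → sum 32
4 windows satisfy the condition.

4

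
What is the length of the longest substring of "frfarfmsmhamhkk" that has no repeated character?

5

add f: [f] len 1
add r: [f, r] len 2
add f (repeat f, move left end past it): [r, f] len 2
add a: [r, f, a] len 3
add r (repeat r, move left end past it): [f, a, r] len 3
add f (repeat f, move left end past it): [a, r, f] len 3
add m: [a, r, f, m] len 4
add s: [a, r, f, m, s] len 5
add m (repeat m, move left end past it): [s, m] len 2
add h: [s, m, h] len 3
add a: [s, m, h, a] len 4
add m (repeat m, move left end past it): [h, a, m] len 3
add h (repeat h, move left end past it): [a, m, h] len 3
add k: [a, m, h, k] len 4
add k (repeat k, move left end past it): [k] len 1
Longest all-distinct length: 5.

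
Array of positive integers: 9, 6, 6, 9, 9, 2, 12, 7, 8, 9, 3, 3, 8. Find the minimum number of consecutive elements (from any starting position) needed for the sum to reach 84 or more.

Extend right; whenever the sum reaches 84, record the length and shrink from the left:
add 9: running sum 9 < 84
add 6: running sum 15 < 84
add 6: running sum 21 < 84
add 9: running sum 30 < 84
add 9: running sum 39 < 84
add 2: running sum 41 < 84
add 12: running sum 53 < 84
add 7: running sum 60 < 84
add 8: running sum 68 < 84
add 9: running sum 77 < 84
add 3: running sum 80 < 84
add 3: running sum 83 < 84
end 12: [9, 6, 6, 9, 9, 2, 12, 7, 8, 9, 3, 3, 8] sum 91, len 13
Shortest qualifying length: 13.

13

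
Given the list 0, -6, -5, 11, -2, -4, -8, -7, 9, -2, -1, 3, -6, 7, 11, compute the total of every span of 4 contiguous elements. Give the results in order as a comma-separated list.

Sliding a size-4 window across the 15 values:
(0, -6, -5, 11) → sum 0
(-6, -5, 11, -2) → sum -2
(-5, 11, -2, -4) → sum 0
(11, -2, -4, -8) → sum -3
(-2, -4, -8, -7) → sum -21
(-4, -8, -7, 9) → sum -10
(-8, -7, 9, -2) → sum -8
(-7, 9, -2, -1) → sum -1
(9, -2, -1, 3) → sum 9
(-2, -1, 3, -6) → sum -6
(-1, 3, -6, 7) → sum 3
(3, -6, 7, 11) → sum 15

0, -2, 0, -3, -21, -10, -8, -1, 9, -6, 3, 15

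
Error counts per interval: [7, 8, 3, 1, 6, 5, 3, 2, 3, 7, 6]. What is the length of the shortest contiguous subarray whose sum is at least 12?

2

add 7: running sum 7 < 12
end 1: [7, 8] sum 15, len 2
end 2: [7, 8, 3] sum 18, len 3
end 3: [8, 3, 1] sum 12, len 3
end 4: [8, 3, 1, 6] sum 18, len 4
end 5: [1, 6, 5] sum 12, len 3
end 6: [6, 5, 3] sum 14, len 3
end 7: [6, 5, 3, 2] sum 16, len 4
end 8: [5, 3, 2, 3] sum 13, len 4
end 9: [2, 3, 7] sum 12, len 3
end 10: [7, 6] sum 13, len 2
Shortest qualifying length: 2.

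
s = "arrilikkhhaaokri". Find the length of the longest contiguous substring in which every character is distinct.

5

add a: [a] len 1
add r: [a, r] len 2
add r (repeat r, move left end past it): [r] len 1
add i: [r, i] len 2
add l: [r, i, l] len 3
add i (repeat i, move left end past it): [l, i] len 2
add k: [l, i, k] len 3
add k (repeat k, move left end past it): [k] len 1
add h: [k, h] len 2
add h (repeat h, move left end past it): [h] len 1
add a: [h, a] len 2
add a (repeat a, move left end past it): [a] len 1
add o: [a, o] len 2
add k: [a, o, k] len 3
add r: [a, o, k, r] len 4
add i: [a, o, k, r, i] len 5
Longest all-distinct length: 5.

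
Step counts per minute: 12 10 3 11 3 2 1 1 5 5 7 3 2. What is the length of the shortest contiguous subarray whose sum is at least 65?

add 12: running sum 12 < 65
add 10: running sum 22 < 65
add 3: running sum 25 < 65
add 11: running sum 36 < 65
add 3: running sum 39 < 65
add 2: running sum 41 < 65
add 1: running sum 42 < 65
add 1: running sum 43 < 65
add 5: running sum 48 < 65
add 5: running sum 53 < 65
add 7: running sum 60 < 65
add 3: running sum 63 < 65
end 12: [12, 10, 3, 11, 3, 2, 1, 1, 5, 5, 7, 3, 2] sum 65, len 13
Shortest qualifying length: 13.

13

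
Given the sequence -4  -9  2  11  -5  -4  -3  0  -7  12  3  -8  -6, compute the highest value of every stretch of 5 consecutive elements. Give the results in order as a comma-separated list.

(-4, -9, 2, 11, -5) → max 11
(-9, 2, 11, -5, -4) → max 11
(2, 11, -5, -4, -3) → max 11
(11, -5, -4, -3, 0) → max 11
(-5, -4, -3, 0, -7) → max 0
(-4, -3, 0, -7, 12) → max 12
(-3, 0, -7, 12, 3) → max 12
(0, -7, 12, 3, -8) → max 12
(-7, 12, 3, -8, -6) → max 12

11, 11, 11, 11, 0, 12, 12, 12, 12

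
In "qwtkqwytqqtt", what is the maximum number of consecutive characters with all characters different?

[q] len 1
[q, w] len 2
[q, w, t] len 3
[q, w, t, k] len 4
[w, t, k, q] len 4
[t, k, q, w] len 4
[t, k, q, w, y] len 5
[k, q, w, y, t] len 5
[w, y, t, q] len 4
[q] len 1
[q, t] len 2
[t] len 1
Longest all-distinct length: 5.

5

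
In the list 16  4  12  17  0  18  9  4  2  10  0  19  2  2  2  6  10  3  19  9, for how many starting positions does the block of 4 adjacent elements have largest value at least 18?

10

(16, 4, 12, 17) → max 17
(4, 12, 17, 0) → max 17
(12, 17, 0, 18) → max 18  ≥ 18 ✓
(17, 0, 18, 9) → max 18  ≥ 18 ✓
(0, 18, 9, 4) → max 18  ≥ 18 ✓
(18, 9, 4, 2) → max 18  ≥ 18 ✓
(9, 4, 2, 10) → max 10
(4, 2, 10, 0) → max 10
(2, 10, 0, 19) → max 19  ≥ 18 ✓
(10, 0, 19, 2) → max 19  ≥ 18 ✓
(0, 19, 2, 2) → max 19  ≥ 18 ✓
(19, 2, 2, 2) → max 19  ≥ 18 ✓
(2, 2, 2, 6) → max 6
(2, 2, 6, 10) → max 10
(2, 6, 10, 3) → max 10
(6, 10, 3, 19) → max 19  ≥ 18 ✓
(10, 3, 19, 9) → max 19  ≥ 18 ✓
10 windows satisfy the condition.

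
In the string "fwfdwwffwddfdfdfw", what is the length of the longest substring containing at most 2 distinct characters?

Extend right; when distinct count exceeds 2, shrink from the left:
[f] 1 distinct, len 1
[f, w] 2 distinct, len 2
[f, w, f] 2 distinct, len 3
[f, d] 2 distinct, len 2
[d, w] 2 distinct, len 2
[d, w, w] 2 distinct, len 3
[w, w, f] 2 distinct, len 3
[w, w, f, f] 2 distinct, len 4
[w, w, f, f, w] 2 distinct, len 5
[w, d] 2 distinct, len 2
[w, d, d] 2 distinct, len 3
[d, d, f] 2 distinct, len 3
[d, d, f, d] 2 distinct, len 4
[d, d, f, d, f] 2 distinct, len 5
[d, d, f, d, f, d] 2 distinct, len 6
[d, d, f, d, f, d, f] 2 distinct, len 7
[f, w] 2 distinct, len 2
Longest length with ≤2 distinct: 7.

7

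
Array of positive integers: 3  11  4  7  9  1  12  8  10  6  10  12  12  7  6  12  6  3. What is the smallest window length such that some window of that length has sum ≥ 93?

add 3: running sum 3 < 93
add 11: running sum 14 < 93
add 4: running sum 18 < 93
add 7: running sum 25 < 93
add 9: running sum 34 < 93
add 1: running sum 35 < 93
add 12: running sum 47 < 93
add 8: running sum 55 < 93
add 10: running sum 65 < 93
add 6: running sum 71 < 93
add 10: running sum 81 < 93
add 12: shortest ending here [3, 11, 4, 7, 9, 1, 12, 8, 10, 6, 10, 12] sum 93, len 12
add 12: shortest ending here [11, 4, 7, 9, 1, 12, 8, 10, 6, 10, 12, 12] sum 102, len 12
add 7: shortest ending here [7, 9, 1, 12, 8, 10, 6, 10, 12, 12, 7] sum 94, len 11
add 6: shortest ending here [9, 1, 12, 8, 10, 6, 10, 12, 12, 7, 6] sum 93, len 11
add 12: shortest ending here [12, 8, 10, 6, 10, 12, 12, 7, 6, 12] sum 95, len 10
add 6: shortest ending here [12, 8, 10, 6, 10, 12, 12, 7, 6, 12, 6] sum 101, len 11
add 3: shortest ending here [12, 8, 10, 6, 10, 12, 12, 7, 6, 12, 6, 3] sum 104, len 12
Shortest qualifying length: 10.

10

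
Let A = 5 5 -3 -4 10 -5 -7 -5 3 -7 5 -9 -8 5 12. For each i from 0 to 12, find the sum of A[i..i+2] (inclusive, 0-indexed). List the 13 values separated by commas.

5 5 -3 → sum 7
5 -3 -4 → sum -2
-3 -4 10 → sum 3
-4 10 -5 → sum 1
10 -5 -7 → sum -2
-5 -7 -5 → sum -17
-7 -5 3 → sum -9
-5 3 -7 → sum -9
3 -7 5 → sum 1
-7 5 -9 → sum -11
5 -9 -8 → sum -12
-9 -8 5 → sum -12
-8 5 12 → sum 9

7, -2, 3, 1, -2, -17, -9, -9, 1, -11, -12, -12, 9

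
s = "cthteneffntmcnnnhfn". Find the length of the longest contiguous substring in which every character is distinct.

[c] len 1
[c, t] len 2
[c, t, h] len 3
[h, t] len 2
[h, t, e] len 3
[h, t, e, n] len 4
[n, e] len 2
[n, e, f] len 3
[f] len 1
[f, n] len 2
[f, n, t] len 3
[f, n, t, m] len 4
[f, n, t, m, c] len 5
[t, m, c, n] len 4
[n] len 1
[n] len 1
[n, h] len 2
[n, h, f] len 3
[h, f, n] len 3
Longest all-distinct length: 5.

5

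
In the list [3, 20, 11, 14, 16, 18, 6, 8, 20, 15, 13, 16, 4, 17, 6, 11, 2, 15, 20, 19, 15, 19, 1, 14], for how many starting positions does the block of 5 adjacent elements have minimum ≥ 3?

(3, 20, 11, 14, 16) → min 3  ≥ 3 ✓
(20, 11, 14, 16, 18) → min 11  ≥ 3 ✓
(11, 14, 16, 18, 6) → min 6  ≥ 3 ✓
(14, 16, 18, 6, 8) → min 6  ≥ 3 ✓
(16, 18, 6, 8, 20) → min 6  ≥ 3 ✓
(18, 6, 8, 20, 15) → min 6  ≥ 3 ✓
(6, 8, 20, 15, 13) → min 6  ≥ 3 ✓
(8, 20, 15, 13, 16) → min 8  ≥ 3 ✓
(20, 15, 13, 16, 4) → min 4  ≥ 3 ✓
(15, 13, 16, 4, 17) → min 4  ≥ 3 ✓
(13, 16, 4, 17, 6) → min 4  ≥ 3 ✓
(16, 4, 17, 6, 11) → min 4  ≥ 3 ✓
(4, 17, 6, 11, 2) → min 2
(17, 6, 11, 2, 15) → min 2
(6, 11, 2, 15, 20) → min 2
(11, 2, 15, 20, 19) → min 2
(2, 15, 20, 19, 15) → min 2
(15, 20, 19, 15, 19) → min 15  ≥ 3 ✓
(20, 19, 15, 19, 1) → min 1
(19, 15, 19, 1, 14) → min 1
13 windows satisfy the condition.

13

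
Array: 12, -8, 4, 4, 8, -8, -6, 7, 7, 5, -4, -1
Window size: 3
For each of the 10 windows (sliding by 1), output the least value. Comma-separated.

-8, -8, 4, -8, -8, -8, -6, 5, -4, -4

[12, -8, 4] → min -8
[-8, 4, 4] → min -8
[4, 4, 8] → min 4
[4, 8, -8] → min -8
[8, -8, -6] → min -8
[-8, -6, 7] → min -8
[-6, 7, 7] → min -6
[7, 7, 5] → min 5
[7, 5, -4] → min -4
[5, -4, -1] → min -4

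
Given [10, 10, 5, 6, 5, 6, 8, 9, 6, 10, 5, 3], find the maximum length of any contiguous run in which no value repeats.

add 10: [10] len 1
add 10 (repeat 10, move left end past it): [10] len 1
add 5: [10, 5] len 2
add 6: [10, 5, 6] len 3
add 5 (repeat 5, move left end past it): [6, 5] len 2
add 6 (repeat 6, move left end past it): [5, 6] len 2
add 8: [5, 6, 8] len 3
add 9: [5, 6, 8, 9] len 4
add 6 (repeat 6, move left end past it): [8, 9, 6] len 3
add 10: [8, 9, 6, 10] len 4
add 5: [8, 9, 6, 10, 5] len 5
add 3: [8, 9, 6, 10, 5, 3] len 6
Longest all-distinct length: 6.

6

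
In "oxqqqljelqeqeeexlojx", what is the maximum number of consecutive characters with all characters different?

add o: [o] len 1
add x: [o, x] len 2
add q: [o, x, q] len 3
add q (repeat q, move left end past it): [q] len 1
add q (repeat q, move left end past it): [q] len 1
add l: [q, l] len 2
add j: [q, l, j] len 3
add e: [q, l, j, e] len 4
add l (repeat l, move left end past it): [j, e, l] len 3
add q: [j, e, l, q] len 4
add e (repeat e, move left end past it): [l, q, e] len 3
add q (repeat q, move left end past it): [e, q] len 2
add e (repeat e, move left end past it): [q, e] len 2
add e (repeat e, move left end past it): [e] len 1
add e (repeat e, move left end past it): [e] len 1
add x: [e, x] len 2
add l: [e, x, l] len 3
add o: [e, x, l, o] len 4
add j: [e, x, l, o, j] len 5
add x (repeat x, move left end past it): [l, o, j, x] len 4
Longest all-distinct length: 5.

5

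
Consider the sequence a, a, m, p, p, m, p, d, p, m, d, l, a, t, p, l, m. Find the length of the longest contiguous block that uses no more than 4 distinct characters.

add a: window [a] (1 distinct), len 1
add a: window [a, a] (1 distinct), len 2
add m: window [a, a, m] (2 distinct), len 3
add p: window [a, a, m, p] (3 distinct), len 4
add p: window [a, a, m, p, p] (3 distinct), len 5
add m: window [a, a, m, p, p, m] (3 distinct), len 6
add p: window [a, a, m, p, p, m, p] (3 distinct), len 7
add d: window [a, a, m, p, p, m, p, d] (4 distinct), len 8
add p: window [a, a, m, p, p, m, p, d, p] (4 distinct), len 9
add m: window [a, a, m, p, p, m, p, d, p, m] (4 distinct), len 10
add d: window [a, a, m, p, p, m, p, d, p, m, d] (4 distinct), len 11
add l: window [m, p, p, m, p, d, p, m, d, l] (4 distinct), len 10
add a: window [m, d, l, a] (4 distinct), len 4
add t: window [d, l, a, t] (4 distinct), len 4
add p: window [l, a, t, p] (4 distinct), len 4
add l: window [l, a, t, p, l] (4 distinct), len 5
add m: window [t, p, l, m] (4 distinct), len 4
Longest length with ≤4 distinct: 11.

11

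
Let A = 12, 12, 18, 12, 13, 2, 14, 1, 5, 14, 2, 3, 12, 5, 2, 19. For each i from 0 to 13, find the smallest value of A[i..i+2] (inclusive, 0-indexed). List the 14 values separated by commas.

[12, 12, 18] → min 12
[12, 18, 12] → min 12
[18, 12, 13] → min 12
[12, 13, 2] → min 2
[13, 2, 14] → min 2
[2, 14, 1] → min 1
[14, 1, 5] → min 1
[1, 5, 14] → min 1
[5, 14, 2] → min 2
[14, 2, 3] → min 2
[2, 3, 12] → min 2
[3, 12, 5] → min 3
[12, 5, 2] → min 2
[5, 2, 19] → min 2

12, 12, 12, 2, 2, 1, 1, 1, 2, 2, 2, 3, 2, 2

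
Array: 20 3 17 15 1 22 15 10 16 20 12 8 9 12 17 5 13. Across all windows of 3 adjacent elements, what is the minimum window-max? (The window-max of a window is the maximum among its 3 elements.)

20 3 17 → max 20
3 17 15 → max 17
17 15 1 → max 17
15 1 22 → max 22
1 22 15 → max 22
22 15 10 → max 22
15 10 16 → max 16
10 16 20 → max 20
16 20 12 → max 20
20 12 8 → max 20
12 8 9 → max 12
8 9 12 → max 12
9 12 17 → max 17
12 17 5 → max 17
17 5 13 → max 17
Minimum of these is 12.

12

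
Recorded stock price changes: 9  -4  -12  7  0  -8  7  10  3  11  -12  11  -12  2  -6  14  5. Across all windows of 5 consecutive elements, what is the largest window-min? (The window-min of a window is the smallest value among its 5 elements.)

Window mins for each of the 13 positions:
9 -4 -12 7 0 → min -12
-4 -12 7 0 -8 → min -12
-12 7 0 -8 7 → min -12
7 0 -8 7 10 → min -8
0 -8 7 10 3 → min -8
-8 7 10 3 11 → min -8
7 10 3 11 -12 → min -12
10 3 11 -12 11 → min -12
3 11 -12 11 -12 → min -12
11 -12 11 -12 2 → min -12
-12 11 -12 2 -6 → min -12
11 -12 2 -6 14 → min -12
-12 2 -6 14 5 → min -12
Largest of these is -8.

-8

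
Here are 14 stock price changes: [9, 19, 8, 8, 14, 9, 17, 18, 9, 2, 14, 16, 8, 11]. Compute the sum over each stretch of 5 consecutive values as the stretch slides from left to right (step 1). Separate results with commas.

58, 58, 56, 66, 67, 55, 60, 59, 49, 51

9 19 8 8 14 → sum 58
19 8 8 14 9 → sum 58
8 8 14 9 17 → sum 56
8 14 9 17 18 → sum 66
14 9 17 18 9 → sum 67
9 17 18 9 2 → sum 55
17 18 9 2 14 → sum 60
18 9 2 14 16 → sum 59
9 2 14 16 8 → sum 49
2 14 16 8 11 → sum 51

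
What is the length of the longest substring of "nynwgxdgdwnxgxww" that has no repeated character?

6

add n: [n] len 1
add y: [n, y] len 2
add n (repeat n, move left end past it): [y, n] len 2
add w: [y, n, w] len 3
add g: [y, n, w, g] len 4
add x: [y, n, w, g, x] len 5
add d: [y, n, w, g, x, d] len 6
add g (repeat g, move left end past it): [x, d, g] len 3
add d (repeat d, move left end past it): [g, d] len 2
add w: [g, d, w] len 3
add n: [g, d, w, n] len 4
add x: [g, d, w, n, x] len 5
add g (repeat g, move left end past it): [d, w, n, x, g] len 5
add x (repeat x, move left end past it): [g, x] len 2
add w: [g, x, w] len 3
add w (repeat w, move left end past it): [w] len 1
Longest all-distinct length: 6.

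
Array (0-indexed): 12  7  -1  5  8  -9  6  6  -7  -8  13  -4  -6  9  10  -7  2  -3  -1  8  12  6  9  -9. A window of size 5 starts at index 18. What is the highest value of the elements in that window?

12

Elements at indices 18..22: -1, 8, 12, 6, 9
max(-1, 8, 12, 6, 9) = 12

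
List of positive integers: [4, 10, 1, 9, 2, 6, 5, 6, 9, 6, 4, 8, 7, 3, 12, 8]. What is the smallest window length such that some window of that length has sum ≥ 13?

Extend right; whenever the sum reaches 13, record the length and shrink from the left:
add 4: running sum 4 < 13
end 1: [4, 10] sum 14, len 2
end 2: [4, 10, 1] sum 15, len 3
end 3: [10, 1, 9] sum 20, len 3
end 4: [10, 1, 9, 2] sum 22, len 4
end 5: [9, 2, 6] sum 17, len 3
end 6: [2, 6, 5] sum 13, len 3
end 7: [6, 5, 6] sum 17, len 3
end 8: [6, 9] sum 15, len 2
end 9: [9, 6] sum 15, len 2
end 10: [9, 6, 4] sum 19, len 3
end 11: [6, 4, 8] sum 18, len 3
end 12: [8, 7] sum 15, len 2
end 13: [8, 7, 3] sum 18, len 3
end 14: [3, 12] sum 15, len 2
end 15: [12, 8] sum 20, len 2
Shortest qualifying length: 2.

2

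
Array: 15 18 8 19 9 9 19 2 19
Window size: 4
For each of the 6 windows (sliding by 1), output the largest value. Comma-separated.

19, 19, 19, 19, 19, 19

Sliding a size-4 window across the 9 values:
15 18 8 19 → max 19
18 8 19 9 → max 19
8 19 9 9 → max 19
19 9 9 19 → max 19
9 9 19 2 → max 19
9 19 2 19 → max 19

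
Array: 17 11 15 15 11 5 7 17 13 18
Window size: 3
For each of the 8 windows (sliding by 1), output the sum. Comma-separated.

43, 41, 41, 31, 23, 29, 37, 48

17 11 15 → sum 43
11 15 15 → sum 41
15 15 11 → sum 41
15 11 5 → sum 31
11 5 7 → sum 23
5 7 17 → sum 29
7 17 13 → sum 37
17 13 18 → sum 48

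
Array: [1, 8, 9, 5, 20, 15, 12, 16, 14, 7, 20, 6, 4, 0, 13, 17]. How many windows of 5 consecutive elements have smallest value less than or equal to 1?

4

(1, 8, 9, 5, 20) → min 1  ≤ 1 ✓
(8, 9, 5, 20, 15) → min 5
(9, 5, 20, 15, 12) → min 5
(5, 20, 15, 12, 16) → min 5
(20, 15, 12, 16, 14) → min 12
(15, 12, 16, 14, 7) → min 7
(12, 16, 14, 7, 20) → min 7
(16, 14, 7, 20, 6) → min 6
(14, 7, 20, 6, 4) → min 4
(7, 20, 6, 4, 0) → min 0  ≤ 1 ✓
(20, 6, 4, 0, 13) → min 0  ≤ 1 ✓
(6, 4, 0, 13, 17) → min 0  ≤ 1 ✓
4 windows satisfy the condition.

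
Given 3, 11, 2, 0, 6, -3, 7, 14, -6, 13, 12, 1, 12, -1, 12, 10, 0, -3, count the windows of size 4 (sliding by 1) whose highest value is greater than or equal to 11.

13

3 11 2 0 → max 11  ≥ 11 ✓
11 2 0 6 → max 11  ≥ 11 ✓
2 0 6 -3 → max 6
0 6 -3 7 → max 7
6 -3 7 14 → max 14  ≥ 11 ✓
-3 7 14 -6 → max 14  ≥ 11 ✓
7 14 -6 13 → max 14  ≥ 11 ✓
14 -6 13 12 → max 14  ≥ 11 ✓
-6 13 12 1 → max 13  ≥ 11 ✓
13 12 1 12 → max 13  ≥ 11 ✓
12 1 12 -1 → max 12  ≥ 11 ✓
1 12 -1 12 → max 12  ≥ 11 ✓
12 -1 12 10 → max 12  ≥ 11 ✓
-1 12 10 0 → max 12  ≥ 11 ✓
12 10 0 -3 → max 12  ≥ 11 ✓
13 windows satisfy the condition.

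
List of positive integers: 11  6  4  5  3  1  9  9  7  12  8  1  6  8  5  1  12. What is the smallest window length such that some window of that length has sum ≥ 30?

4

add 11: running sum 11 < 30
add 6: running sum 17 < 30
add 4: running sum 21 < 30
add 5: running sum 26 < 30
add 3: running sum 29 < 30
end 5: [11, 6, 4, 5, 3, 1] sum 30, len 6
end 6: [11, 6, 4, 5, 3, 1, 9] sum 39, len 7
end 7: [4, 5, 3, 1, 9, 9] sum 31, len 6
end 8: [5, 3, 1, 9, 9, 7] sum 34, len 6
end 9: [9, 9, 7, 12] sum 37, len 4
end 10: [9, 7, 12, 8] sum 36, len 4
end 11: [9, 7, 12, 8, 1] sum 37, len 5
end 12: [7, 12, 8, 1, 6] sum 34, len 5
end 13: [12, 8, 1, 6, 8] sum 35, len 5
end 14: [12, 8, 1, 6, 8, 5] sum 40, len 6
end 15: [12, 8, 1, 6, 8, 5, 1] sum 41, len 7
end 16: [6, 8, 5, 1, 12] sum 32, len 5
Shortest qualifying length: 4.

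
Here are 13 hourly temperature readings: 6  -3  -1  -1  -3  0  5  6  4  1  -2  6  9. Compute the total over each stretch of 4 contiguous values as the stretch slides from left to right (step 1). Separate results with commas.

[6, -3, -1, -1] → sum 1
[-3, -1, -1, -3] → sum -8
[-1, -1, -3, 0] → sum -5
[-1, -3, 0, 5] → sum 1
[-3, 0, 5, 6] → sum 8
[0, 5, 6, 4] → sum 15
[5, 6, 4, 1] → sum 16
[6, 4, 1, -2] → sum 9
[4, 1, -2, 6] → sum 9
[1, -2, 6, 9] → sum 14

1, -8, -5, 1, 8, 15, 16, 9, 9, 14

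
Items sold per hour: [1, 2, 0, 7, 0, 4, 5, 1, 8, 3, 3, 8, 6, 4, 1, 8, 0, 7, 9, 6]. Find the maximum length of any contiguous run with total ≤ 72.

18

[1] sum 1 len 1
[1, 2] sum 3 len 2
[1, 2, 0] sum 3 len 3
[1, 2, 0, 7] sum 10 len 4
[1, 2, 0, 7, 0] sum 10 len 5
[1, 2, 0, 7, 0, 4] sum 14 len 6
[1, 2, 0, 7, 0, 4, 5] sum 19 len 7
[1, 2, 0, 7, 0, 4, 5, 1] sum 20 len 8
[1, 2, 0, 7, 0, 4, 5, 1, 8] sum 28 len 9
[1, 2, 0, 7, 0, 4, 5, 1, 8, 3] sum 31 len 10
[1, 2, 0, 7, 0, 4, 5, 1, 8, 3, 3] sum 34 len 11
[1, 2, 0, 7, 0, 4, 5, 1, 8, 3, 3, 8] sum 42 len 12
[1, 2, 0, 7, 0, 4, 5, 1, 8, 3, 3, 8, 6] sum 48 len 13
[1, 2, 0, 7, 0, 4, 5, 1, 8, 3, 3, 8, 6, 4] sum 52 len 14
[1, 2, 0, 7, 0, 4, 5, 1, 8, 3, 3, 8, 6, 4, 1] sum 53 len 15
[1, 2, 0, 7, 0, 4, 5, 1, 8, 3, 3, 8, 6, 4, 1, 8] sum 61 len 16
[1, 2, 0, 7, 0, 4, 5, 1, 8, 3, 3, 8, 6, 4, 1, 8, 0] sum 61 len 17
[1, 2, 0, 7, 0, 4, 5, 1, 8, 3, 3, 8, 6, 4, 1, 8, 0, 7] sum 68 len 18
[0, 4, 5, 1, 8, 3, 3, 8, 6, 4, 1, 8, 0, 7, 9] sum 67 len 15
[5, 1, 8, 3, 3, 8, 6, 4, 1, 8, 0, 7, 9, 6] sum 69 len 14
Longest length seen: 18.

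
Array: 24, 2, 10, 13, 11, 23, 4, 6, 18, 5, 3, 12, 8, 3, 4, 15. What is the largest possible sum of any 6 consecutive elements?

Window sums for each of the 11 positions:
[24, 2, 10, 13, 11, 23] → sum 83
[2, 10, 13, 11, 23, 4] → sum 63
[10, 13, 11, 23, 4, 6] → sum 67
[13, 11, 23, 4, 6, 18] → sum 75
[11, 23, 4, 6, 18, 5] → sum 67
[23, 4, 6, 18, 5, 3] → sum 59
[4, 6, 18, 5, 3, 12] → sum 48
[6, 18, 5, 3, 12, 8] → sum 52
[18, 5, 3, 12, 8, 3] → sum 49
[5, 3, 12, 8, 3, 4] → sum 35
[3, 12, 8, 3, 4, 15] → sum 45
Largest of these is 83.

83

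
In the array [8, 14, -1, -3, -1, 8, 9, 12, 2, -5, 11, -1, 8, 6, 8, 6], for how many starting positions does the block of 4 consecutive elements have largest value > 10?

8 14 -1 -3 → max 14  > 10 ✓
14 -1 -3 -1 → max 14  > 10 ✓
-1 -3 -1 8 → max 8
-3 -1 8 9 → max 9
-1 8 9 12 → max 12  > 10 ✓
8 9 12 2 → max 12  > 10 ✓
9 12 2 -5 → max 12  > 10 ✓
12 2 -5 11 → max 12  > 10 ✓
2 -5 11 -1 → max 11  > 10 ✓
-5 11 -1 8 → max 11  > 10 ✓
11 -1 8 6 → max 11  > 10 ✓
-1 8 6 8 → max 8
8 6 8 6 → max 8
9 windows satisfy the condition.

9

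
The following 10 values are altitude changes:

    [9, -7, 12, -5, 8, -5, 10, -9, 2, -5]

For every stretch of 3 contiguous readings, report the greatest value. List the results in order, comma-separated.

12, 12, 12, 8, 10, 10, 10, 2

Sliding a size-3 window across the 10 values:
(9, -7, 12) → max 12
(-7, 12, -5) → max 12
(12, -5, 8) → max 12
(-5, 8, -5) → max 8
(8, -5, 10) → max 10
(-5, 10, -9) → max 10
(10, -9, 2) → max 10
(-9, 2, -5) → max 2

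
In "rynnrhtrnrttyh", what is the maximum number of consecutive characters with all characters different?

4

add r: [r] len 1
add y: [r, y] len 2
add n: [r, y, n] len 3
add n (repeat n, move left end past it): [n] len 1
add r: [n, r] len 2
add h: [n, r, h] len 3
add t: [n, r, h, t] len 4
add r (repeat r, move left end past it): [h, t, r] len 3
add n: [h, t, r, n] len 4
add r (repeat r, move left end past it): [n, r] len 2
add t: [n, r, t] len 3
add t (repeat t, move left end past it): [t] len 1
add y: [t, y] len 2
add h: [t, y, h] len 3
Longest all-distinct length: 4.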